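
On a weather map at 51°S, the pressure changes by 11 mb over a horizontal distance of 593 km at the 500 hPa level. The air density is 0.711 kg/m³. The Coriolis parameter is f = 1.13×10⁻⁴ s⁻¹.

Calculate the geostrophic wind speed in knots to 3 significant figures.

Pressure gradient: |∂P/∂n| = 1100 Pa / 593000 m = 1.85×10⁻³ Pa/m
Geostrophic balance (pressure-gradient force = Coriolis force):
V_g = (1/(fρ)) |∂P/∂n| = 1.85×10⁻³ / (1.13×10⁻⁴ × 0.711) = 23.1 m/s
Converting: 23.1 m/s × 1.944 = 44.9 knots

44.9 knots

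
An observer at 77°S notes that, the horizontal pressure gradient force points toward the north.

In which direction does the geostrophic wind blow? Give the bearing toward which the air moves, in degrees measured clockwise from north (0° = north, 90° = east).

The pressure-gradient force points toward the north (bearing 000°).
Geostrophic balance: in the Southern Hemisphere the Coriolis force deflects motion to the left, so the geostrophic wind blows 90° to the left of the pressure-gradient force (low pressure on the right).
Rotating 000° by 90° counterclockwise gives 270° — the wind blows toward the west.

270°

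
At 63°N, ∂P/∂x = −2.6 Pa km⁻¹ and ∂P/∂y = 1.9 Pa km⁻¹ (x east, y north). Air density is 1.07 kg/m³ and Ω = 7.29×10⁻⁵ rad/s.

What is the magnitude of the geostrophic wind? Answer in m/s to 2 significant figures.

23 m/s

Coriolis parameter at 63°N:
f = 2Ω sin φ = 2 × 7.29×10⁻⁵ × sin 63° = 1.30×10⁻⁴ s⁻¹
Component geostrophic relations (x east, y north):
u_g = −(1/(fρ)) ∂P/∂y,  v_g = (1/(fρ)) ∂P/∂x
u_g = −(1.9×10⁻³)/(1.30×10⁻⁴ × 1.07) = −13.7 m/s;  v_g = (−2.6×10⁻³)/(1.30×10⁻⁴ × 1.07) = −18.7 m/s
|V_g| = √(u_g² + v_g²) = 23.2 m/s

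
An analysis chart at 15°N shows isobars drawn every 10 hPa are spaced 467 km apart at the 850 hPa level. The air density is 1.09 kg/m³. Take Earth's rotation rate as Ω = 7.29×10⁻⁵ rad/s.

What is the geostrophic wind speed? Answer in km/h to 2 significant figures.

190 km/h

Coriolis parameter at 15°N:
f = 2Ω sin φ = 2 × 7.29×10⁻⁵ × sin 15° = 3.77×10⁻⁵ s⁻¹
Pressure gradient: |∂P/∂n| = 1000 Pa / 467000 m = 2.14×10⁻³ Pa/m
Geostrophic balance (pressure-gradient force = Coriolis force):
V_g = (1/(fρ)) |∂P/∂n| = 2.14×10⁻³ / (3.77×10⁻⁵ × 1.09) = 52.1 m/s
Converting: 52.1 m/s × 3.6 = 190 km/h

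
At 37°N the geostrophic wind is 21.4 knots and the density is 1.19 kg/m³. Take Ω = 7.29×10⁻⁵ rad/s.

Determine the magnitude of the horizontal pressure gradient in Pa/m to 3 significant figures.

1.15×10⁻³ Pa/m

Coriolis parameter at 37°N:
f = 2Ω sin φ = 2 × 7.29×10⁻⁵ × sin 37° = 8.77×10⁻⁵ s⁻¹
Wind speed in SI: 21.4 knots = 11.0 m/s
Geostrophic balance rearranged: |∂P/∂n| = f ρ V_g
|∂P/∂n| = 8.77×10⁻⁵ × 1.19 × 11.0 = 1.15×10⁻³ Pa/m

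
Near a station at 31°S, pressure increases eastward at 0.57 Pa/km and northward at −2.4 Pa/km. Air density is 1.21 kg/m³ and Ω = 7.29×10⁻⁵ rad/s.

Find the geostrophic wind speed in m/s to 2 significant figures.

Coriolis parameter at 31°S:
f = 2Ω sin φ = 2 × 7.29×10⁻⁵ × sin 31° = 7.51×10⁻⁵ s⁻¹
In the Southern Hemisphere f is negative: f = −7.51×10⁻⁵ s⁻¹.
Component geostrophic relations (x east, y north):
u_g = −(1/(fρ)) ∂P/∂y,  v_g = (1/(fρ)) ∂P/∂x
u_g = −(−2.4×10⁻³)/(−7.51×10⁻⁵ × 1.21) = −26.4 m/s;  v_g = (0.57×10⁻³)/(−7.51×10⁻⁵ × 1.21) = −6.27 m/s
|V_g| = √(u_g² + v_g²) = 27.1 m/s

27 m/s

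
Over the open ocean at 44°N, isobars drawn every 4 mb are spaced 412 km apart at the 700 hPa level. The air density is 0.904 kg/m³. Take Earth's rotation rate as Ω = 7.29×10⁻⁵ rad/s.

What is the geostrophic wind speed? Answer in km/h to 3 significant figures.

Coriolis parameter at 44°N:
f = 2Ω sin φ = 2 × 7.29×10⁻⁵ × sin 44° = 1.01×10⁻⁴ s⁻¹
Pressure gradient: |∂P/∂n| = 400 Pa / 412000 m = 9.71×10⁻⁴ Pa/m
Geostrophic balance (pressure-gradient force = Coriolis force):
V_g = (1/(fρ)) |∂P/∂n| = 9.71×10⁻⁴ / (1.01×10⁻⁴ × 0.904) = 10.6 m/s
Converting: 10.6 m/s × 3.6 = 38.2 km/h

38.2 km/h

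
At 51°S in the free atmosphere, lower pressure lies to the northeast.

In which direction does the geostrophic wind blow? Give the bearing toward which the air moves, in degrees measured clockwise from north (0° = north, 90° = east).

315°

The pressure-gradient force points toward the northeast (bearing 045°).
Geostrophic balance: in the Southern Hemisphere the Coriolis force deflects motion to the left, so the geostrophic wind blows 90° to the left of the pressure-gradient force (low pressure on the right).
Rotating 045° by 90° counterclockwise gives 315° — the wind blows toward the northwest.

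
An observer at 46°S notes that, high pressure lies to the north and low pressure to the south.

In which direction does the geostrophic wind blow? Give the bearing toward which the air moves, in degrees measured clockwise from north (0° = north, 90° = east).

The pressure-gradient force points toward the south (bearing 180°).
Geostrophic balance: in the Southern Hemisphere the Coriolis force deflects motion to the left, so the geostrophic wind blows 90° to the left of the pressure-gradient force (low pressure on the right).
Rotating 180° by 90° counterclockwise gives 090° — the wind blows toward the east.

090°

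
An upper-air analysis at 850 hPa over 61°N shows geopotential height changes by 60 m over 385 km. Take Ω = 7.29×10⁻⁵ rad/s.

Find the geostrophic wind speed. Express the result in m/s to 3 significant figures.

Coriolis parameter at 61°N:
f = 2Ω sin φ = 2 × 7.29×10⁻⁵ × sin 61° = 1.28×10⁻⁴ s⁻¹
Height gradient: |∂Z/∂n| = 60 m / 385000 m = 1.56×10⁻⁴
On a pressure surface, geostrophic balance gives V_g = (g/f)|∂Z/∂n|:
V_g = 9.81 × 1.56×10⁻⁴ / 1.28×10⁻⁴ = 12.0 m/s

12.0 m/s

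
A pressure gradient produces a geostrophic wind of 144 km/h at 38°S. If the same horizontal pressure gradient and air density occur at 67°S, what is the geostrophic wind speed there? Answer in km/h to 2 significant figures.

With the same pressure gradient and density, V_g ∝ 1/f ∝ 1/sin φ.
V₂ = V₁ · sin φ₁ / sin φ₂ = 144 × sin 38° / sin 67°
V₂ = 144 × 0.6157/0.9205 = 96 km/h

96 km/h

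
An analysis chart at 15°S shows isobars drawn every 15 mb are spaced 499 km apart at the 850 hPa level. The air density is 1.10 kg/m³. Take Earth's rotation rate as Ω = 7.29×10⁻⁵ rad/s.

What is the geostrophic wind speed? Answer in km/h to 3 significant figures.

Coriolis parameter at 15°S:
f = 2Ω sin φ = 2 × 7.29×10⁻⁵ × sin 15° = 3.77×10⁻⁵ s⁻¹
Pressure gradient: |∂P/∂n| = 1500 Pa / 499000 m = 3.01×10⁻³ Pa/m
Geostrophic balance (pressure-gradient force = Coriolis force):
V_g = (1/(fρ)) |∂P/∂n| = 3.01×10⁻³ / (3.77×10⁻⁵ × 1.10) = 72.4 m/s
Converting: 72.4 m/s × 3.6 = 261 km/h

261 km/h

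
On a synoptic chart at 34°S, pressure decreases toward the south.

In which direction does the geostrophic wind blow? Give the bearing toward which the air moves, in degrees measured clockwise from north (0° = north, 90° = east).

The pressure-gradient force points toward the south (bearing 180°).
Geostrophic balance: in the Southern Hemisphere the Coriolis force deflects motion to the left, so the geostrophic wind blows 90° to the left of the pressure-gradient force (low pressure on the right).
Rotating 180° by 90° counterclockwise gives 090° — the wind blows toward the east.

090°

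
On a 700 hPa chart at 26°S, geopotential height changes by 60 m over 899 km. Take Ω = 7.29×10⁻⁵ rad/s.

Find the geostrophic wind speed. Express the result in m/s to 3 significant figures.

10.2 m/s

Coriolis parameter at 26°S:
f = 2Ω sin φ = 2 × 7.29×10⁻⁵ × sin 26° = 6.39×10⁻⁵ s⁻¹
Height gradient: |∂Z/∂n| = 60 m / 899000 m = 6.67×10⁻⁵
On a pressure surface, geostrophic balance gives V_g = (g/f)|∂Z/∂n|:
V_g = 9.81 × 6.67×10⁻⁵ / 6.39×10⁻⁵ = 10.2 m/s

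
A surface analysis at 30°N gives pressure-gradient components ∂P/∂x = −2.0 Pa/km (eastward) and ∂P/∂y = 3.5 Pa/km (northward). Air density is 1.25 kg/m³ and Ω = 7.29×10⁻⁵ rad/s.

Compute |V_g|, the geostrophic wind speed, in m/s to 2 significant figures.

44 m/s

Coriolis parameter at 30°N:
f = 2Ω sin φ = 2 × 7.29×10⁻⁵ × sin 30° = 7.29×10⁻⁵ s⁻¹
Component geostrophic relations (x east, y north):
u_g = −(1/(fρ)) ∂P/∂y,  v_g = (1/(fρ)) ∂P/∂x
u_g = −(3.5×10⁻³)/(7.29×10⁻⁵ × 1.25) = −38.4 m/s;  v_g = (−2.0×10⁻³)/(7.29×10⁻⁵ × 1.25) = −21.9 m/s
|V_g| = √(u_g² + v_g²) = 44.2 m/s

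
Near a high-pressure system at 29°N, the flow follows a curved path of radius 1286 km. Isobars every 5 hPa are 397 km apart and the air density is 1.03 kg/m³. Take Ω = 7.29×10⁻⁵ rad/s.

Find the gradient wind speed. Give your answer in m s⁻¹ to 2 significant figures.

23 m s⁻¹

Coriolis parameter at 29°N:
f = 2Ω sin φ = 2 × 7.29×10⁻⁵ × sin 29° = 7.07×10⁻⁵ s⁻¹
Pressure gradient: |∂P/∂n| = 500 Pa / 397000 m = 1.26×10⁻³ Pa/m
Geostrophic speed: V_g = |∂P/∂n|/(fρ) = 1.26×10⁻³/(7.07×10⁻⁵ × 1.03) = 17.3 m/s
Around a high, pressure-gradient force acts outward with centrifugal, so Coriolis balances both:
fV = (1/ρ)|∂P/∂n| + V²/R  →  V² − fR·V + fR·V_g = 0
With fR = 7.07×10⁻⁵ × 1286×10³ m = 90.9 m/s:
V = [fR − √((fR)² − 4 fR V_g)]/2 = [90.9 − √(90.9² − 4×90.9×17.3)]/2 = 23.2 m/s
Supergeostrophic (V > V_g = 17.3 m/s), as expected around a high.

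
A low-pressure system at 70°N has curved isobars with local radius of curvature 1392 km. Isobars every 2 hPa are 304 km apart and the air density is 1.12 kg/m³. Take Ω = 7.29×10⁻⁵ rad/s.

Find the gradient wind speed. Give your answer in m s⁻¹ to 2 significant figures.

4.2 m s⁻¹

Coriolis parameter at 70°N:
f = 2Ω sin φ = 2 × 7.29×10⁻⁵ × sin 70° = 1.37×10⁻⁴ s⁻¹
Pressure gradient: |∂P/∂n| = 200 Pa / 304000 m = 6.58×10⁻⁴ Pa/m
Geostrophic speed: V_g = |∂P/∂n|/(fρ) = 6.58×10⁻⁴/(1.37×10⁻⁴ × 1.12) = 4.29 m/s
Around a low, centrifugal force acts outward with Coriolis, so pressure-gradient force balances both:
(1/ρ)|∂P/∂n| = fV + V²/R  →  V² + fR·V − fR·V_g = 0
With fR = 1.37×10⁻⁴ × 1392×10³ m = 191 m/s:
V = [−fR + √((fR)² + 4 fR V_g)]/2 = [−191 + √(191² + 4×191×4.29)]/2 = 4.2 m/s
Subgeostrophic (V < V_g = 4.29 m/s), as expected around a low.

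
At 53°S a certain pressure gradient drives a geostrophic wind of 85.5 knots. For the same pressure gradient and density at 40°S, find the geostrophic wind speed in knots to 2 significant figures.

110 knots

With the same pressure gradient and density, V_g ∝ 1/f ∝ 1/sin φ.
V₂ = V₁ · sin φ₁ / sin φ₂ = 85.5 × sin 53° / sin 40°
V₂ = 85.5 × 0.7986/0.6428 = 110 knots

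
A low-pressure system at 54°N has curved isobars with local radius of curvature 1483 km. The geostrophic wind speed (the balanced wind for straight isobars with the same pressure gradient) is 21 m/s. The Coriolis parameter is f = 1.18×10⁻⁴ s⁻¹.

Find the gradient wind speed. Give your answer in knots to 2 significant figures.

37 knots

Around a low, centrifugal force acts outward with Coriolis, so pressure-gradient force balances both:
(1/ρ)|∂P/∂n| = fV + V²/R  →  V² + fR·V − fR·V_g = 0
With fR = 1.18×10⁻⁴ × 1483×10³ m = 175 m/s:
V = [−fR + √((fR)² + 4 fR V_g)]/2 = [−175 + √(175² + 4×175×21)]/2 = 18.9 m/s
Subgeostrophic (V < V_g = 21 m/s), as expected around a low.
Converting: 18.9 m/s × 1.944 = 37 knots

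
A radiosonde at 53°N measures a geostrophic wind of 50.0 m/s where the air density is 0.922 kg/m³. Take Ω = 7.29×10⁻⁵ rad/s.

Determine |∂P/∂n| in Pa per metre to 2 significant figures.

Coriolis parameter at 53°N:
f = 2Ω sin φ = 2 × 7.29×10⁻⁵ × sin 53° = 1.16×10⁻⁴ s⁻¹
Geostrophic balance rearranged: |∂P/∂n| = f ρ V_g
|∂P/∂n| = 1.16×10⁻⁴ × 0.922 × 50.0 = 5.37×10⁻³ Pa/m

5.4×10⁻³ Pa/m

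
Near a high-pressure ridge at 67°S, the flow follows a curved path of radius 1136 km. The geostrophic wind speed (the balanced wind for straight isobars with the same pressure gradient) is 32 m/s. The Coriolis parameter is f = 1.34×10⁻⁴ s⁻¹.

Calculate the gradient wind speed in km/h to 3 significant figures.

Around a high, pressure-gradient force acts outward with centrifugal, so Coriolis balances both:
fV = (1/ρ)|∂P/∂n| + V²/R  →  V² − fR·V + fR·V_g = 0
With fR = 1.34×10⁻⁴ × 1136×10³ m = 152 m/s:
V = [fR − √((fR)² − 4 fR V_g)]/2 = [152 − √(152² − 4×152×32)]/2 = 45.7 m/s
Supergeostrophic (V > V_g = 32 m/s), as expected around a high.
Converting: 45.7 m/s × 3.6 = 165 km/h

165 km/h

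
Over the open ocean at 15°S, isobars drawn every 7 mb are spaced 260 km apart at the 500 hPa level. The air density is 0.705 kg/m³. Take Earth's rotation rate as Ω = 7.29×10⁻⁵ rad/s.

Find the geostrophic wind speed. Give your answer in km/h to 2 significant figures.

360 km/h

Coriolis parameter at 15°S:
f = 2Ω sin φ = 2 × 7.29×10⁻⁵ × sin 15° = 3.77×10⁻⁵ s⁻¹
Pressure gradient: |∂P/∂n| = 700 Pa / 260000 m = 2.69×10⁻³ Pa/m
Geostrophic balance (pressure-gradient force = Coriolis force):
V_g = (1/(fρ)) |∂P/∂n| = 2.69×10⁻³ / (3.77×10⁻⁵ × 0.705) = 101 m/s
Converting: 101 m/s × 3.6 = 360 km/h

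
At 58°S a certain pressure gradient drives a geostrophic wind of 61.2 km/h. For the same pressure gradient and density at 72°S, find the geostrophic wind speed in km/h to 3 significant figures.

54.6 km/h

With the same pressure gradient and density, V_g ∝ 1/f ∝ 1/sin φ.
V₂ = V₁ · sin φ₁ / sin φ₂ = 61.2 × sin 58° / sin 72°
V₂ = 61.2 × 0.8480/0.9511 = 54.6 km/h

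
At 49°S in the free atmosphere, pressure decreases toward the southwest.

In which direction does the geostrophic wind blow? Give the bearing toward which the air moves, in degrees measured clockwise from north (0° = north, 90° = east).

The pressure-gradient force points toward the southwest (bearing 225°).
Geostrophic balance: in the Southern Hemisphere the Coriolis force deflects motion to the left, so the geostrophic wind blows 90° to the left of the pressure-gradient force (low pressure on the right).
Rotating 225° by 90° counterclockwise gives 135° — the wind blows toward the southeast.

135°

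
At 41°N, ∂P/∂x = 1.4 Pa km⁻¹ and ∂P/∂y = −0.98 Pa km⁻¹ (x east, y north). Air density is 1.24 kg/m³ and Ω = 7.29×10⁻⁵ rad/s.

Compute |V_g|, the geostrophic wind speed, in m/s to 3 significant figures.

14.4 m/s

Coriolis parameter at 41°N:
f = 2Ω sin φ = 2 × 7.29×10⁻⁵ × sin 41° = 9.57×10⁻⁵ s⁻¹
Component geostrophic relations (x east, y north):
u_g = −(1/(fρ)) ∂P/∂y,  v_g = (1/(fρ)) ∂P/∂x
u_g = −(−0.98×10⁻³)/(9.57×10⁻⁵ × 1.24) = 8.26 m/s;  v_g = (1.4×10⁻³)/(9.57×10⁻⁵ × 1.24) = 11.8 m/s
|V_g| = √(u_g² + v_g²) = 14.4 m/s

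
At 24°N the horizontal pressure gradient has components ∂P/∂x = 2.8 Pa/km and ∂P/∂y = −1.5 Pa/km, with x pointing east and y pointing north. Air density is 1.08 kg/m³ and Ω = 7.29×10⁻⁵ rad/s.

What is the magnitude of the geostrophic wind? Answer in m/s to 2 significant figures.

Coriolis parameter at 24°N:
f = 2Ω sin φ = 2 × 7.29×10⁻⁵ × sin 24° = 5.93×10⁻⁵ s⁻¹
Component geostrophic relations (x east, y north):
u_g = −(1/(fρ)) ∂P/∂y,  v_g = (1/(fρ)) ∂P/∂x
u_g = −(−1.5×10⁻³)/(5.93×10⁻⁵ × 1.08) = 23.4 m/s;  v_g = (2.8×10⁻³)/(5.93×10⁻⁵ × 1.08) = 43.7 m/s
|V_g| = √(u_g² + v_g²) = 49.6 m/s

50 m/s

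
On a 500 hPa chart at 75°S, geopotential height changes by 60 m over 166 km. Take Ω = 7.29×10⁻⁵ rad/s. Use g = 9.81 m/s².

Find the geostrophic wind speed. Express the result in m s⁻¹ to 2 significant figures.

Coriolis parameter at 75°S:
f = 2Ω sin φ = 2 × 7.29×10⁻⁵ × sin 75° = 1.41×10⁻⁴ s⁻¹
Height gradient: |∂Z/∂n| = 60 m / 166000 m = 3.61×10⁻⁴
On a pressure surface, geostrophic balance gives V_g = (g/f)|∂Z/∂n|:
V_g = 9.81 × 3.61×10⁻⁴ / 1.41×10⁻⁴ = 25.2 m/s

25 m s⁻¹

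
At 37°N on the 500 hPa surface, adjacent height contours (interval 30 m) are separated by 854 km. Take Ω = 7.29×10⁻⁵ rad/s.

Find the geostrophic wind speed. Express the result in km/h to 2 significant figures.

Coriolis parameter at 37°N:
f = 2Ω sin φ = 2 × 7.29×10⁻⁵ × sin 37° = 8.77×10⁻⁵ s⁻¹
Height gradient: |∂Z/∂n| = 30 m / 854000 m = 3.51×10⁻⁵
On a pressure surface, geostrophic balance gives V_g = (g/f)|∂Z/∂n|:
V_g = 9.81 × 3.51×10⁻⁵ / 8.77×10⁻⁵ = 3.93 m/s
Converting: 3.93 m/s × 3.6 = 14 km/h

14 km/h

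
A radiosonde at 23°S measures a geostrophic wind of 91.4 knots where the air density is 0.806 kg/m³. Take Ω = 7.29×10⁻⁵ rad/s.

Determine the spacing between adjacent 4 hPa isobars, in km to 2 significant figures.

190 km

Coriolis parameter at 23°S:
f = 2Ω sin φ = 2 × 7.29×10⁻⁵ × sin 23° = 5.70×10⁻⁵ s⁻¹
Wind speed in SI: 91.4 knots = 47.0 m/s
Geostrophic balance rearranged: |∂P/∂n| = f ρ V_g
|∂P/∂n| = 5.70×10⁻⁵ × 0.806 × 47.0 = 2.16×10⁻³ Pa/m
Isobar spacing: Δn = ΔP/|∂P/∂n| = 400 Pa / 2.16×10⁻³ Pa/m = 185270 m ≈ 190 km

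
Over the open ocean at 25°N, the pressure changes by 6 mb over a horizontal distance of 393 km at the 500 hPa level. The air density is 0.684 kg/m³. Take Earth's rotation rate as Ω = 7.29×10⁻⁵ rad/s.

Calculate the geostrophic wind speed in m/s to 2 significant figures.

36 m/s

Coriolis parameter at 25°N:
f = 2Ω sin φ = 2 × 7.29×10⁻⁵ × sin 25° = 6.16×10⁻⁵ s⁻¹
Pressure gradient: |∂P/∂n| = 600 Pa / 393000 m = 1.53×10⁻³ Pa/m
Geostrophic balance (pressure-gradient force = Coriolis force):
V_g = (1/(fρ)) |∂P/∂n| = 1.53×10⁻³ / (6.16×10⁻⁵ × 0.684) = 36.2 m/s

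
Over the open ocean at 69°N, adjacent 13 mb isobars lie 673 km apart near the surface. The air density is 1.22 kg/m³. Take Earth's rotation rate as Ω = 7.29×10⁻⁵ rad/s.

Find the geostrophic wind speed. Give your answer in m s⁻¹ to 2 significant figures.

Coriolis parameter at 69°N:
f = 2Ω sin φ = 2 × 7.29×10⁻⁵ × sin 69° = 1.36×10⁻⁴ s⁻¹
Pressure gradient: |∂P/∂n| = 1300 Pa / 673000 m = 1.93×10⁻³ Pa/m
Geostrophic balance (pressure-gradient force = Coriolis force):
V_g = (1/(fρ)) |∂P/∂n| = 1.93×10⁻³ / (1.36×10⁻⁴ × 1.22) = 11.6 m/s

12 m s⁻¹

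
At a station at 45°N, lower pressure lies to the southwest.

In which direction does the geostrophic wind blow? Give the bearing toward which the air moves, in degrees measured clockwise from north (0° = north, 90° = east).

315°

The pressure-gradient force points toward the southwest (bearing 225°).
Geostrophic balance: in the Northern Hemisphere the Coriolis force deflects motion to the right, so the geostrophic wind blows 90° to the right of the pressure-gradient force (low pressure on the left).
Rotating 225° by 90° clockwise gives 315° — the wind blows toward the northwest.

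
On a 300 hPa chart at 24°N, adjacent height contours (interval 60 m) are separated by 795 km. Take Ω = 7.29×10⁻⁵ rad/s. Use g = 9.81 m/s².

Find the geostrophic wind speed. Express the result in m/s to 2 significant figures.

12 m/s

Coriolis parameter at 24°N:
f = 2Ω sin φ = 2 × 7.29×10⁻⁵ × sin 24° = 5.93×10⁻⁵ s⁻¹
Height gradient: |∂Z/∂n| = 60 m / 795000 m = 7.55×10⁻⁵
On a pressure surface, geostrophic balance gives V_g = (g/f)|∂Z/∂n|:
V_g = 9.81 × 7.55×10⁻⁵ / 5.93×10⁻⁵ = 12.5 m/s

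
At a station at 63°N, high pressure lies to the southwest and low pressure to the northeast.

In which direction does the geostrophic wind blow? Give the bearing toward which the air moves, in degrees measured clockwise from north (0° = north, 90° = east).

The pressure-gradient force points toward the northeast (bearing 045°).
Geostrophic balance: in the Northern Hemisphere the Coriolis force deflects motion to the right, so the geostrophic wind blows 90° to the right of the pressure-gradient force (low pressure on the left).
Rotating 045° by 90° clockwise gives 135° — the wind blows toward the southeast.

135°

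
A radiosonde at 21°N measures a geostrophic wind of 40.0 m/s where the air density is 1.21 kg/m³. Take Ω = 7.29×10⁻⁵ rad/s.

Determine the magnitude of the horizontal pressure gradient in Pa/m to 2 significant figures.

2.5×10⁻³ Pa/m

Coriolis parameter at 21°N:
f = 2Ω sin φ = 2 × 7.29×10⁻⁵ × sin 21° = 5.23×10⁻⁵ s⁻¹
Geostrophic balance rearranged: |∂P/∂n| = f ρ V_g
|∂P/∂n| = 5.23×10⁻⁵ × 1.21 × 40.0 = 2.53×10⁻³ Pa/m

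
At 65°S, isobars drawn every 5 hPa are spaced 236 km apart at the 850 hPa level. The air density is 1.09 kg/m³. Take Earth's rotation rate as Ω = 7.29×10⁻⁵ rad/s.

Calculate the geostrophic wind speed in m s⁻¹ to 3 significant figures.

Coriolis parameter at 65°S:
f = 2Ω sin φ = 2 × 7.29×10⁻⁵ × sin 65° = 1.32×10⁻⁴ s⁻¹
Pressure gradient: |∂P/∂n| = 500 Pa / 236000 m = 2.12×10⁻³ Pa/m
Geostrophic balance (pressure-gradient force = Coriolis force):
V_g = (1/(fρ)) |∂P/∂n| = 2.12×10⁻³ / (1.32×10⁻⁴ × 1.09) = 14.7 m/s

14.7 m s⁻¹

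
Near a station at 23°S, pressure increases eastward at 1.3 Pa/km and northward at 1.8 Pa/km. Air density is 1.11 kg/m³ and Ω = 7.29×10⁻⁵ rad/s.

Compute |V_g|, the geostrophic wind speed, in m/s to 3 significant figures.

Coriolis parameter at 23°S:
f = 2Ω sin φ = 2 × 7.29×10⁻⁵ × sin 23° = 5.70×10⁻⁵ s⁻¹
In the Southern Hemisphere f is negative: f = −5.70×10⁻⁵ s⁻¹.
Component geostrophic relations (x east, y north):
u_g = −(1/(fρ)) ∂P/∂y,  v_g = (1/(fρ)) ∂P/∂x
u_g = −(1.8×10⁻³)/(−5.70×10⁻⁵ × 1.11) = 28.5 m/s;  v_g = (1.3×10⁻³)/(−5.70×10⁻⁵ × 1.11) = −20.6 m/s
|V_g| = √(u_g² + v_g²) = 35.1 m/s

35.1 m/s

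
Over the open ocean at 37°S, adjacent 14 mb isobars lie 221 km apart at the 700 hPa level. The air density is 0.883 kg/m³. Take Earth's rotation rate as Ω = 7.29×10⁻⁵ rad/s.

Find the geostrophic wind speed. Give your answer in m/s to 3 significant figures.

81.8 m/s

Coriolis parameter at 37°S:
f = 2Ω sin φ = 2 × 7.29×10⁻⁵ × sin 37° = 8.77×10⁻⁵ s⁻¹
Pressure gradient: |∂P/∂n| = 1400 Pa / 221000 m = 6.33×10⁻³ Pa/m
Geostrophic balance (pressure-gradient force = Coriolis force):
V_g = (1/(fρ)) |∂P/∂n| = 6.33×10⁻³ / (8.77×10⁻⁵ × 0.883) = 81.8 m/s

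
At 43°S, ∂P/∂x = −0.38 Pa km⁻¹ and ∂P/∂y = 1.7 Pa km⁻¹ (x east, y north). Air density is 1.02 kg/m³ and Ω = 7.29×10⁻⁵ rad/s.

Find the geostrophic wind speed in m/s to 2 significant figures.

Coriolis parameter at 43°S:
f = 2Ω sin φ = 2 × 7.29×10⁻⁵ × sin 43° = 9.94×10⁻⁵ s⁻¹
In the Southern Hemisphere f is negative: f = −9.94×10⁻⁵ s⁻¹.
Component geostrophic relations (x east, y north):
u_g = −(1/(fρ)) ∂P/∂y,  v_g = (1/(fρ)) ∂P/∂x
u_g = −(1.7×10⁻³)/(−9.94×10⁻⁵ × 1.02) = 16.8 m/s;  v_g = (−0.38×10⁻³)/(−9.94×10⁻⁵ × 1.02) = 3.75 m/s
|V_g| = √(u_g² + v_g²) = 17.2 m/s

17 m/s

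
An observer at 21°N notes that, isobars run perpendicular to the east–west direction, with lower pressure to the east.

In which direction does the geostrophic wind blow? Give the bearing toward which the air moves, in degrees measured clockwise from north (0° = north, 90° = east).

180°

The pressure-gradient force points toward the east (bearing 090°).
Geostrophic balance: in the Northern Hemisphere the Coriolis force deflects motion to the right, so the geostrophic wind blows 90° to the right of the pressure-gradient force (low pressure on the left).
Rotating 090° by 90° clockwise gives 180° — the wind blows toward the south.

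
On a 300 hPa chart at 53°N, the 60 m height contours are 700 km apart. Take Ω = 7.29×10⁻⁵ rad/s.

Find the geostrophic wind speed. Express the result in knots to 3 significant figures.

14.0 knots

Coriolis parameter at 53°N:
f = 2Ω sin φ = 2 × 7.29×10⁻⁵ × sin 53° = 1.16×10⁻⁴ s⁻¹
Height gradient: |∂Z/∂n| = 60 m / 700000 m = 8.57×10⁻⁵
On a pressure surface, geostrophic balance gives V_g = (g/f)|∂Z/∂n|:
V_g = 9.81 × 8.57×10⁻⁵ / 1.16×10⁻⁴ = 7.22 m/s
Converting: 7.22 m/s × 1.944 = 14.0 knots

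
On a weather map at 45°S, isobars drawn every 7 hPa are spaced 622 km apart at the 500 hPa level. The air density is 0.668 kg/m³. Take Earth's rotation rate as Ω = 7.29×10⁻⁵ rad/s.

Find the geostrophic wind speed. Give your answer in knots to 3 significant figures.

31.8 knots

Coriolis parameter at 45°S:
f = 2Ω sin φ = 2 × 7.29×10⁻⁵ × sin 45° = 1.03×10⁻⁴ s⁻¹
Pressure gradient: |∂P/∂n| = 700 Pa / 622000 m = 1.13×10⁻³ Pa/m
Geostrophic balance (pressure-gradient force = Coriolis force):
V_g = (1/(fρ)) |∂P/∂n| = 1.13×10⁻³ / (1.03×10⁻⁴ × 0.668) = 16.3 m/s
Converting: 16.3 m/s × 1.944 = 31.8 knots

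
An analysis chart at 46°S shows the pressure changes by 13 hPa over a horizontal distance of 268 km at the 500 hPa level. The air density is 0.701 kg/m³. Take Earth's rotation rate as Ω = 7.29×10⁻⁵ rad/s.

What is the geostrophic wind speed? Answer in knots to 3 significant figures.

Coriolis parameter at 46°S:
f = 2Ω sin φ = 2 × 7.29×10⁻⁵ × sin 46° = 1.05×10⁻⁴ s⁻¹
Pressure gradient: |∂P/∂n| = 1300 Pa / 268000 m = 4.85×10⁻³ Pa/m
Geostrophic balance (pressure-gradient force = Coriolis force):
V_g = (1/(fρ)) |∂P/∂n| = 4.85×10⁻³ / (1.05×10⁻⁴ × 0.701) = 66.0 m/s
Converting: 66.0 m/s × 1.944 = 128 knots

128 knots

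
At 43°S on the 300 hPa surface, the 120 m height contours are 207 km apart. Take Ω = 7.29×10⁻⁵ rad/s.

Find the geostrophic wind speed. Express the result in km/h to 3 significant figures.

206 km/h

Coriolis parameter at 43°S:
f = 2Ω sin φ = 2 × 7.29×10⁻⁵ × sin 43° = 9.94×10⁻⁵ s⁻¹
Height gradient: |∂Z/∂n| = 120 m / 207000 m = 5.80×10⁻⁴
On a pressure surface, geostrophic balance gives V_g = (g/f)|∂Z/∂n|:
V_g = 9.81 × 5.80×10⁻⁴ / 9.94×10⁻⁵ = 57.2 m/s
Converting: 57.2 m/s × 3.6 = 206 km/h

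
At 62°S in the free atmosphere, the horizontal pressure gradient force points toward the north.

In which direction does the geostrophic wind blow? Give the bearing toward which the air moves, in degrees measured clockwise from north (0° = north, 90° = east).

The pressure-gradient force points toward the north (bearing 000°).
Geostrophic balance: in the Southern Hemisphere the Coriolis force deflects motion to the left, so the geostrophic wind blows 90° to the left of the pressure-gradient force (low pressure on the right).
Rotating 000° by 90° counterclockwise gives 270° — the wind blows toward the west.

270°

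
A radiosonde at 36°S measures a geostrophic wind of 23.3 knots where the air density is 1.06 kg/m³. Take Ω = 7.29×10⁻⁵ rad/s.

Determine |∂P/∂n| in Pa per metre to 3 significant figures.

Coriolis parameter at 36°S:
f = 2Ω sin φ = 2 × 7.29×10⁻⁵ × sin 36° = 8.57×10⁻⁵ s⁻¹
Wind speed in SI: 23.3 knots = 12.0 m/s
Geostrophic balance rearranged: |∂P/∂n| = f ρ V_g
|∂P/∂n| = 8.57×10⁻⁵ × 1.06 × 12.0 = 1.09×10⁻³ Pa/m

1.09×10⁻³ Pa/m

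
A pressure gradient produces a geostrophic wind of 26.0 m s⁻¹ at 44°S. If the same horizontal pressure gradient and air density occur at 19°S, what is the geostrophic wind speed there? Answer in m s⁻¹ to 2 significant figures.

With the same pressure gradient and density, V_g ∝ 1/f ∝ 1/sin φ.
V₂ = V₁ · sin φ₁ / sin φ₂ = 26.0 × sin 44° / sin 19°
V₂ = 26.0 × 0.6947/0.3256 = 55 m s⁻¹

55 m s⁻¹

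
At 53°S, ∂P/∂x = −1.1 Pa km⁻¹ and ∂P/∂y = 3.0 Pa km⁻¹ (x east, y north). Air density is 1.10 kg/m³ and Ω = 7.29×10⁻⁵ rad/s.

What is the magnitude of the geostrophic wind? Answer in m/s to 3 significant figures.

24.9 m/s

Coriolis parameter at 53°S:
f = 2Ω sin φ = 2 × 7.29×10⁻⁵ × sin 53° = 1.16×10⁻⁴ s⁻¹
In the Southern Hemisphere f is negative: f = −1.16×10⁻⁴ s⁻¹.
Component geostrophic relations (x east, y north):
u_g = −(1/(fρ)) ∂P/∂y,  v_g = (1/(fρ)) ∂P/∂x
u_g = −(3.0×10⁻³)/(−1.16×10⁻⁴ × 1.10) = 23.4 m/s;  v_g = (−1.1×10⁻³)/(−1.16×10⁻⁴ × 1.10) = 8.59 m/s
|V_g| = √(u_g² + v_g²) = 24.9 m/s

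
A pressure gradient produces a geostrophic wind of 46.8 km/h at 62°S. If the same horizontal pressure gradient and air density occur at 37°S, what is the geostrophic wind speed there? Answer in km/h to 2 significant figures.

With the same pressure gradient and density, V_g ∝ 1/f ∝ 1/sin φ.
V₂ = V₁ · sin φ₁ / sin φ₂ = 46.8 × sin 62° / sin 37°
V₂ = 46.8 × 0.8829/0.6018 = 69 km/h

69 km/h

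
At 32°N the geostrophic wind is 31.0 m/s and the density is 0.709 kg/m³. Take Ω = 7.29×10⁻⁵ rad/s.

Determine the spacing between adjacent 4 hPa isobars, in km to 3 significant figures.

236 km

Coriolis parameter at 32°N:
f = 2Ω sin φ = 2 × 7.29×10⁻⁵ × sin 32° = 7.73×10⁻⁵ s⁻¹
Geostrophic balance rearranged: |∂P/∂n| = f ρ V_g
|∂P/∂n| = 7.73×10⁻⁵ × 0.709 × 31.0 = 1.70×10⁻³ Pa/m
Isobar spacing: Δn = ΔP/|∂P/∂n| = 400 Pa / 1.70×10⁻³ Pa/m = 235551 m ≈ 236 km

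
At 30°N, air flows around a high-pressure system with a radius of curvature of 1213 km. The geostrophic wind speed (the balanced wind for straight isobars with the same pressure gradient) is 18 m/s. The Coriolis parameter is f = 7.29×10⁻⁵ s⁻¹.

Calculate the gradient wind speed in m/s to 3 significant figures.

Around a high, pressure-gradient force acts outward with centrifugal, so Coriolis balances both:
fV = (1/ρ)|∂P/∂n| + V²/R  →  V² − fR·V + fR·V_g = 0
With fR = 7.29×10⁻⁵ × 1213×10³ m = 88.4 m/s:
V = [fR − √((fR)² − 4 fR V_g)]/2 = [88.4 − √(88.4² − 4×88.4×18)]/2 = 25.2 m/s
Supergeostrophic (V > V_g = 18 m/s), as expected around a high.

25.2 m/s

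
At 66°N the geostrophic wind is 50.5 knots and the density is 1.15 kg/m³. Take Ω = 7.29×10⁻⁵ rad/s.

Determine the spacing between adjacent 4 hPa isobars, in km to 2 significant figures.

100 km

Coriolis parameter at 66°N:
f = 2Ω sin φ = 2 × 7.29×10⁻⁵ × sin 66° = 1.33×10⁻⁴ s⁻¹
Wind speed in SI: 50.5 knots = 26.0 m/s
Geostrophic balance rearranged: |∂P/∂n| = f ρ V_g
|∂P/∂n| = 1.33×10⁻⁴ × 1.15 × 26.0 = 3.98×10⁻³ Pa/m
Isobar spacing: Δn = ΔP/|∂P/∂n| = 400 Pa / 3.98×10⁻³ Pa/m = 100518 m ≈ 100 km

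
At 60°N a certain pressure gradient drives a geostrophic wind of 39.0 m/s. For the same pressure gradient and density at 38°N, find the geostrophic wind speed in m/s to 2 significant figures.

With the same pressure gradient and density, V_g ∝ 1/f ∝ 1/sin φ.
V₂ = V₁ · sin φ₁ / sin φ₂ = 39.0 × sin 60° / sin 38°
V₂ = 39.0 × 0.8660/0.6157 = 55 m/s

55 m/s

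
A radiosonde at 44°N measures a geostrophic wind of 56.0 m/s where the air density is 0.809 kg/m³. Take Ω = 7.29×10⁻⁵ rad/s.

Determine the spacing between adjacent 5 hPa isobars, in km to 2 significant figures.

110 km

Coriolis parameter at 44°N:
f = 2Ω sin φ = 2 × 7.29×10⁻⁵ × sin 44° = 1.01×10⁻⁴ s⁻¹
Geostrophic balance rearranged: |∂P/∂n| = f ρ V_g
|∂P/∂n| = 1.01×10⁻⁴ × 0.809 × 56.0 = 4.59×10⁻³ Pa/m
Isobar spacing: Δn = ΔP/|∂P/∂n| = 500 Pa / 4.59×10⁻³ Pa/m = 108969 m ≈ 110 km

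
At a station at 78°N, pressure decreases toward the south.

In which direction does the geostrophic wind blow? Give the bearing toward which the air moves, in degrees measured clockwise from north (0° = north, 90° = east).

270°

The pressure-gradient force points toward the south (bearing 180°).
Geostrophic balance: in the Northern Hemisphere the Coriolis force deflects motion to the right, so the geostrophic wind blows 90° to the right of the pressure-gradient force (low pressure on the left).
Rotating 180° by 90° clockwise gives 270° — the wind blows toward the west.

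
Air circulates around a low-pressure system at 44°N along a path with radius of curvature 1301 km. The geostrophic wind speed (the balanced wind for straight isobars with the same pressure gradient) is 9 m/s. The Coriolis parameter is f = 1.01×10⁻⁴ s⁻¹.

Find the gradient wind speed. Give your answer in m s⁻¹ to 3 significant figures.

Around a low, centrifugal force acts outward with Coriolis, so pressure-gradient force balances both:
(1/ρ)|∂P/∂n| = fV + V²/R  →  V² + fR·V − fR·V_g = 0
With fR = 1.01×10⁻⁴ × 1301×10³ m = 131 m/s:
V = [−fR + √((fR)² + 4 fR V_g)]/2 = [−131 + √(131² + 4×131×9)]/2 = 8.46 m/s
Subgeostrophic (V < V_g = 9 m/s), as expected around a low.

8.46 m s⁻¹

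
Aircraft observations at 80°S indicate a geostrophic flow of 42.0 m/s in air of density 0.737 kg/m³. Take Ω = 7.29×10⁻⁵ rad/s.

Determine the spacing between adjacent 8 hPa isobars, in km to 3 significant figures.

Coriolis parameter at 80°S:
f = 2Ω sin φ = 2 × 7.29×10⁻⁵ × sin 80° = 1.44×10⁻⁴ s⁻¹
Geostrophic balance rearranged: |∂P/∂n| = f ρ V_g
|∂P/∂n| = 1.44×10⁻⁴ × 0.737 × 42.0 = 4.44×10⁻³ Pa/m
Isobar spacing: Δn = ΔP/|∂P/∂n| = 800 Pa / 4.44×10⁻³ Pa/m = 179997 m ≈ 180 km

180 km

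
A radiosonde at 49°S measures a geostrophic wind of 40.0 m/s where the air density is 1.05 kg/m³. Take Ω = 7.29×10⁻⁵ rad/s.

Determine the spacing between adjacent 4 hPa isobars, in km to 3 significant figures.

86.6 km

Coriolis parameter at 49°S:
f = 2Ω sin φ = 2 × 7.29×10⁻⁵ × sin 49° = 1.10×10⁻⁴ s⁻¹
Geostrophic balance rearranged: |∂P/∂n| = f ρ V_g
|∂P/∂n| = 1.10×10⁻⁴ × 1.05 × 40.0 = 4.62×10⁻³ Pa/m
Isobar spacing: Δn = ΔP/|∂P/∂n| = 400 Pa / 4.62×10⁻³ Pa/m = 86551 m ≈ 86.6 km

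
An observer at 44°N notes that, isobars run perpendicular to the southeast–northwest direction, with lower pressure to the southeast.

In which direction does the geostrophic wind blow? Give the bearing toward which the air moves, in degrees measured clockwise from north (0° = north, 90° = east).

225°

The pressure-gradient force points toward the southeast (bearing 135°).
Geostrophic balance: in the Northern Hemisphere the Coriolis force deflects motion to the right, so the geostrophic wind blows 90° to the right of the pressure-gradient force (low pressure on the left).
Rotating 135° by 90° clockwise gives 225° — the wind blows toward the southwest.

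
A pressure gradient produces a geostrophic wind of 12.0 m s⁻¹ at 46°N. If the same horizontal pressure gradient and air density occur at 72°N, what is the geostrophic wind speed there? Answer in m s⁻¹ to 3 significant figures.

9.08 m s⁻¹

With the same pressure gradient and density, V_g ∝ 1/f ∝ 1/sin φ.
V₂ = V₁ · sin φ₁ / sin φ₂ = 12.0 × sin 46° / sin 72°
V₂ = 12.0 × 0.7193/0.9511 = 9.08 m s⁻¹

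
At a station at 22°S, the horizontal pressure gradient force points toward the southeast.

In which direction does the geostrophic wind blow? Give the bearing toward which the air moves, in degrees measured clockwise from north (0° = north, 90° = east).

045°

The pressure-gradient force points toward the southeast (bearing 135°).
Geostrophic balance: in the Southern Hemisphere the Coriolis force deflects motion to the left, so the geostrophic wind blows 90° to the left of the pressure-gradient force (low pressure on the right).
Rotating 135° by 90° counterclockwise gives 045° — the wind blows toward the northeast.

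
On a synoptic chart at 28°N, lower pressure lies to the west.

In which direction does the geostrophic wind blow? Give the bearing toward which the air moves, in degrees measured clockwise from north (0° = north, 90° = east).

000°

The pressure-gradient force points toward the west (bearing 270°).
Geostrophic balance: in the Northern Hemisphere the Coriolis force deflects motion to the right, so the geostrophic wind blows 90° to the right of the pressure-gradient force (low pressure on the left).
Rotating 270° by 90° clockwise gives 000° — the wind blows toward the north.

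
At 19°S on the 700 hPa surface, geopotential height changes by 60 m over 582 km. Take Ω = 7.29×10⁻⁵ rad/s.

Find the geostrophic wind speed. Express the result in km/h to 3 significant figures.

76.7 km/h

Coriolis parameter at 19°S:
f = 2Ω sin φ = 2 × 7.29×10⁻⁵ × sin 19° = 4.75×10⁻⁵ s⁻¹
Height gradient: |∂Z/∂n| = 60 m / 582000 m = 1.03×10⁻⁴
On a pressure surface, geostrophic balance gives V_g = (g/f)|∂Z/∂n|:
V_g = 9.81 × 1.03×10⁻⁴ / 4.75×10⁻⁵ = 21.3 m/s
Converting: 21.3 m/s × 3.6 = 76.7 km/h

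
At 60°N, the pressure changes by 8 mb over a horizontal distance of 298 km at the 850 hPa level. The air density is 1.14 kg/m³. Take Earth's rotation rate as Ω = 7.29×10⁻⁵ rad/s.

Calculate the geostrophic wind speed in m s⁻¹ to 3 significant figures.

18.7 m s⁻¹

Coriolis parameter at 60°N:
f = 2Ω sin φ = 2 × 7.29×10⁻⁵ × sin 60° = 1.26×10⁻⁴ s⁻¹
Pressure gradient: |∂P/∂n| = 800 Pa / 298000 m = 2.68×10⁻³ Pa/m
Geostrophic balance (pressure-gradient force = Coriolis force):
V_g = (1/(fρ)) |∂P/∂n| = 2.68×10⁻³ / (1.26×10⁻⁴ × 1.14) = 18.7 m/s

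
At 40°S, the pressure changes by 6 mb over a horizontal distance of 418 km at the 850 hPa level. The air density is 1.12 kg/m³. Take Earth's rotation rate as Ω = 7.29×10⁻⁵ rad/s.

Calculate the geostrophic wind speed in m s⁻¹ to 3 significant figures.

Coriolis parameter at 40°S:
f = 2Ω sin φ = 2 × 7.29×10⁻⁵ × sin 40° = 9.37×10⁻⁵ s⁻¹
Pressure gradient: |∂P/∂n| = 600 Pa / 418000 m = 1.44×10⁻³ Pa/m
Geostrophic balance (pressure-gradient force = Coriolis force):
V_g = (1/(fρ)) |∂P/∂n| = 1.44×10⁻³ / (9.37×10⁻⁵ × 1.12) = 13.7 m/s

13.7 m s⁻¹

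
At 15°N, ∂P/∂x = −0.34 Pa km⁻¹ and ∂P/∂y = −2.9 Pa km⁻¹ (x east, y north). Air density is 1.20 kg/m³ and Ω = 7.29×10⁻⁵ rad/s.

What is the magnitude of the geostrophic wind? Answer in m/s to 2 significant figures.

64 m/s

Coriolis parameter at 15°N:
f = 2Ω sin φ = 2 × 7.29×10⁻⁵ × sin 15° = 3.77×10⁻⁵ s⁻¹
Component geostrophic relations (x east, y north):
u_g = −(1/(fρ)) ∂P/∂y,  v_g = (1/(fρ)) ∂P/∂x
u_g = −(−2.9×10⁻³)/(3.77×10⁻⁵ × 1.20) = 64.0 m/s;  v_g = (−0.34×10⁻³)/(3.77×10⁻⁵ × 1.20) = −7.51 m/s
|V_g| = √(u_g² + v_g²) = 64.5 m/s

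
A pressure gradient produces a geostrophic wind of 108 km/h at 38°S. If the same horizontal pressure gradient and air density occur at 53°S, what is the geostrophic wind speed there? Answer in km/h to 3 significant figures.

83.3 km/h

With the same pressure gradient and density, V_g ∝ 1/f ∝ 1/sin φ.
V₂ = V₁ · sin φ₁ / sin φ₂ = 108 × sin 38° / sin 53°
V₂ = 108 × 0.6157/0.7986 = 83.3 km/h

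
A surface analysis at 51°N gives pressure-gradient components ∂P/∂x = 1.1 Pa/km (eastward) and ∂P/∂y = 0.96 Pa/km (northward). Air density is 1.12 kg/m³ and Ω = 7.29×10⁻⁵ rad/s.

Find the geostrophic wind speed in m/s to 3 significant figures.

Coriolis parameter at 51°N:
f = 2Ω sin φ = 2 × 7.29×10⁻⁵ × sin 51° = 1.13×10⁻⁴ s⁻¹
Component geostrophic relations (x east, y north):
u_g = −(1/(fρ)) ∂P/∂y,  v_g = (1/(fρ)) ∂P/∂x
u_g = −(0.96×10⁻³)/(1.13×10⁻⁴ × 1.12) = −7.56 m/s;  v_g = (1.1×10⁻³)/(1.13×10⁻⁴ × 1.12) = 8.67 m/s
|V_g| = √(u_g² + v_g²) = 11.5 m/s

11.5 m/s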